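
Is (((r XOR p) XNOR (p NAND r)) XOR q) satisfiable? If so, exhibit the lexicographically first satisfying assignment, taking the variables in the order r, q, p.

r=0, q=0, p=1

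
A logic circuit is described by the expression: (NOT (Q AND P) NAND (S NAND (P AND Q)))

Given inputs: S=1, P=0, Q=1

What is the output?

Substituting: (NOT (1 AND 0) NAND (1 NAND (0 AND 1)))
= 0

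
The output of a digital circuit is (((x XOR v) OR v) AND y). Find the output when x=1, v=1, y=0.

Substituting: (((1 XOR 1) OR 1) AND 0)
= 0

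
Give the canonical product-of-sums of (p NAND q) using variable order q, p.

ΠM(3) = (NOT q OR NOT p)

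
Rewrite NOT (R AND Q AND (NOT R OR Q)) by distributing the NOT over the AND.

NOT R OR NOT Q OR NOT (NOT R OR Q)
De Morgan's: NOT(AND of terms) = OR of negations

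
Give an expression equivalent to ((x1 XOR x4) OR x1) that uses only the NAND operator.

((((x1 NAND (x1 NAND x4)) NAND (x4 NAND (x1 NAND x4))) NAND ((x1 NAND (x1 NAND x4)) NAND (x4 NAND (x1 NAND x4)))) NAND (x1 NAND x1))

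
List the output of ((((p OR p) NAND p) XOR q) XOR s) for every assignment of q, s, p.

q | s | p | Output
------------------
0 | 0 | 0 | 1
0 | 0 | 1 | 0
0 | 1 | 0 | 0
0 | 1 | 1 | 1
1 | 0 | 0 | 0
1 | 0 | 1 | 1
1 | 1 | 0 | 1
1 | 1 | 1 | 0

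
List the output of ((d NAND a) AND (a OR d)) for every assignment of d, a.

d | a | Output
--------------
0 | 0 | 0
0 | 1 | 1
1 | 0 | 1
1 | 1 | 0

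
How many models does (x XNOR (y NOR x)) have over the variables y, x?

Satisfying assignments: (1,0)
Count: 1 out of 4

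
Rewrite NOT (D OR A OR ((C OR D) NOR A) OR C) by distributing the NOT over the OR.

NOT D AND NOT A AND NOT ((C OR D) NOR A) AND NOT C
De Morgan's: NOT(OR of terms) = AND of negations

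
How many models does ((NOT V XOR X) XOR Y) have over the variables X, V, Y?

Satisfying assignments: (0,0,0), (0,1,1), (1,0,1), (1,1,0)
Count: 4 out of 8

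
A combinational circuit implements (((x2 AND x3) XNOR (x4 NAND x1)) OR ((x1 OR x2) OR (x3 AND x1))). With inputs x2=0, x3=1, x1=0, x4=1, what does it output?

Substituting: (((0 AND 1) XNOR (1 NAND 0)) OR ((0 OR 0) OR (1 AND 0)))
= 0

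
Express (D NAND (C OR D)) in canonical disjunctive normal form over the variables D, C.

(NOT D AND NOT C) OR (NOT D AND C)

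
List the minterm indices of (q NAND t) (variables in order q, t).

Σm(0, 1, 2) = (NOT q AND NOT t) OR (NOT q AND t) OR (q AND NOT t)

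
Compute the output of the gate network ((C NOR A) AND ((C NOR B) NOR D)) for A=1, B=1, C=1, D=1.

Substituting: ((1 NOR 1) AND ((1 NOR 1) NOR 1))
= 0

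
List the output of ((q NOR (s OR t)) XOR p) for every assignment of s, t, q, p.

s | t | q | p | Output
----------------------
0 | 0 | 0 | 0 | 1
0 | 0 | 0 | 1 | 0
0 | 0 | 1 | 0 | 0
0 | 0 | 1 | 1 | 1
0 | 1 | 0 | 0 | 0
0 | 1 | 0 | 1 | 1
0 | 1 | 1 | 0 | 0
0 | 1 | 1 | 1 | 1
1 | 0 | 0 | 0 | 0
1 | 0 | 0 | 1 | 1
1 | 0 | 1 | 0 | 0
1 | 0 | 1 | 1 | 1
1 | 1 | 0 | 0 | 0
1 | 1 | 0 | 1 | 1
1 | 1 | 1 | 0 | 0
1 | 1 | 1 | 1 | 1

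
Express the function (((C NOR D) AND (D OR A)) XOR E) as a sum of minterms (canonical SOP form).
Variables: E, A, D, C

Σm(4, 8, 9, 10, 11, 13, 14, 15) = (NOT E AND A AND NOT D AND NOT C) OR (E AND NOT A AND NOT D AND NOT C) OR (E AND NOT A AND NOT D AND C) OR (E AND NOT A AND D AND NOT C) OR (E AND NOT A AND D AND C) OR (E AND A AND NOT D AND C) OR (E AND A AND D AND NOT C) OR (E AND A AND D AND C)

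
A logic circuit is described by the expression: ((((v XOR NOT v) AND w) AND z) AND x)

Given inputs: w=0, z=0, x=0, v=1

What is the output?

Substituting: ((((1 XOR NOT 1) AND 0) AND 0) AND 0)
= 0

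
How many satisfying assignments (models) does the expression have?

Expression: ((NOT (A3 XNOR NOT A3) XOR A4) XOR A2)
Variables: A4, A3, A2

Satisfying assignments: (0,0,0), (0,1,0), (1,0,1), (1,1,1)
Count: 4 out of 8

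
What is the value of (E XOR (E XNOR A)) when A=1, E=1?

Substituting: (1 XOR (1 XNOR 1))
= 0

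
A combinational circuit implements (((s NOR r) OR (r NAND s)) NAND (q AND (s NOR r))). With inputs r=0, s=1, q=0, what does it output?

Substituting: (((1 NOR 0) OR (0 NAND 1)) NAND (0 AND (1 NOR 0)))
= 1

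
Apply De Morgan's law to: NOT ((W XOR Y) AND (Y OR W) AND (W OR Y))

NOT (W XOR Y) OR NOT (Y OR W) OR NOT (W OR Y)
De Morgan's: NOT(AND of terms) = OR of negations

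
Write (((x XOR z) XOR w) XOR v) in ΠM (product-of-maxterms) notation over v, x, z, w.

ΠM(0, 3, 5, 6, 9, 10, 12, 15) = (v OR x OR z OR w) AND (v OR x OR NOT z OR NOT w) AND (v OR NOT x OR z OR NOT w) AND (v OR NOT x OR NOT z OR w) AND (NOT v OR x OR z OR NOT w) AND (NOT v OR x OR NOT z OR w) AND (NOT v OR NOT x OR z OR w) AND (NOT v OR NOT x OR NOT z OR NOT w)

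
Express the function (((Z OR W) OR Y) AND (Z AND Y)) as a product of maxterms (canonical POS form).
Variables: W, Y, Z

ΠM(0, 1, 2, 4, 5, 6) = (W OR Y OR Z) AND (W OR Y OR NOT Z) AND (W OR NOT Y OR Z) AND (NOT W OR Y OR Z) AND (NOT W OR Y OR NOT Z) AND (NOT W OR NOT Y OR Z)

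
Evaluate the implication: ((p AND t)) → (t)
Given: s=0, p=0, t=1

Antecedent ((p AND t)) = 0; consequent (t) = 1.
0 → 1 = 1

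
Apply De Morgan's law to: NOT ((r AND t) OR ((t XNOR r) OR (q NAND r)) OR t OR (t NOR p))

NOT (r AND t) AND NOT ((t XNOR r) OR (q NAND r)) AND NOT t AND NOT (t NOR p)
De Morgan's: NOT(OR of terms) = AND of negations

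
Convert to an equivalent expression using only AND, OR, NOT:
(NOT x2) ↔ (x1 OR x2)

((NOT x2) AND (x1 OR x2)) OR (x2 AND NOT (x1 OR x2))
(Biconditional = both true or both false)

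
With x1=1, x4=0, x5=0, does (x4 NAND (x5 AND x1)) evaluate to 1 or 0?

Substituting: (0 NAND (0 AND 1))
= 1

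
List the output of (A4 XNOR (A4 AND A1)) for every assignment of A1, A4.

A1 | A4 | Output
----------------
0 | 0 | 1
0 | 1 | 0
1 | 0 | 1
1 | 1 | 1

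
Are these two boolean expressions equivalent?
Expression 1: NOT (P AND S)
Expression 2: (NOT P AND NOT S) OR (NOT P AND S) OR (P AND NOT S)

Yes, they are equivalent — the two output columns agree on all 4 assignments:
P | S | Expression 1 | Expression 2
-----------------------------------
0 | 0 | 1 | 1
0 | 1 | 1 | 1
1 | 0 | 1 | 1
1 | 1 | 0 | 0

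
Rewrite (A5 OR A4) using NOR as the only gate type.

((A5 NOR A4) NOR (A5 NOR A4))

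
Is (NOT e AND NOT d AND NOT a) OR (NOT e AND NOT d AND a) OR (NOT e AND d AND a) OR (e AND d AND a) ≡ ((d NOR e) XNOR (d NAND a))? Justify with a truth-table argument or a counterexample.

Yes, they are equivalent — the two output columns agree on all 8 assignments:
e | d | a | Expression 1 | Expression 2
---------------------------------------
0 | 0 | 0 | 1 | 1
0 | 0 | 1 | 1 | 1
0 | 1 | 0 | 0 | 0
0 | 1 | 1 | 1 | 1
1 | 0 | 0 | 0 | 0
1 | 0 | 1 | 0 | 0
1 | 1 | 0 | 0 | 0
1 | 1 | 1 | 1 | 1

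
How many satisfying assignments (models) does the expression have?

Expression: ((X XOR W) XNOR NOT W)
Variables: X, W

Satisfying assignments: (1,0), (1,1)
Count: 2 out of 4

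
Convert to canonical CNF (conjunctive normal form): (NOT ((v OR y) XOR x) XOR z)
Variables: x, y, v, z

(x OR y OR v OR NOT z) AND (x OR y OR NOT v OR z) AND (x OR NOT y OR v OR z) AND (x OR NOT y OR NOT v OR z) AND (NOT x OR y OR v OR z) AND (NOT x OR y OR NOT v OR NOT z) AND (NOT x OR NOT y OR v OR NOT z) AND (NOT x OR NOT y OR NOT v OR NOT z)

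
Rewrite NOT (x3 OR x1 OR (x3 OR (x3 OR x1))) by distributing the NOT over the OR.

NOT x3 AND NOT x1 AND NOT (x3 OR (x3 OR x1))
De Morgan's: NOT(OR of terms) = AND of negations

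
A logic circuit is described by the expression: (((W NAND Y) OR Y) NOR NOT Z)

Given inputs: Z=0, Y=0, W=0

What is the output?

Substituting: (((0 NAND 0) OR 0) NOR NOT 0)
= 0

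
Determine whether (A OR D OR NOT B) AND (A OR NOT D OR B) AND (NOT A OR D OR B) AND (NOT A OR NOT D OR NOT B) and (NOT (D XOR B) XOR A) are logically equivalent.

Yes, they are equivalent — the two output columns agree on all 8 assignments:
A | D | B | Expression 1 | Expression 2
---------------------------------------
0 | 0 | 0 | 1 | 1
0 | 0 | 1 | 0 | 0
0 | 1 | 0 | 0 | 0
0 | 1 | 1 | 1 | 1
1 | 0 | 0 | 0 | 0
1 | 0 | 1 | 1 | 1
1 | 1 | 0 | 1 | 1
1 | 1 | 1 | 0 | 0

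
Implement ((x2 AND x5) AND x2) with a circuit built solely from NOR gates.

((((x2 NOR x2) NOR (x5 NOR x5)) NOR ((x2 NOR x2) NOR (x5 NOR x5))) NOR (x2 NOR x2))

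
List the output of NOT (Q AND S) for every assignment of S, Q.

S | Q | Output
--------------
0 | 0 | 1
0 | 1 | 1
1 | 0 | 1
1 | 1 | 0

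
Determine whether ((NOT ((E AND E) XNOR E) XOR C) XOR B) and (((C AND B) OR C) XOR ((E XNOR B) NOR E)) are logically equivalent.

No. Counterexample: with E=1, C=0, B=1, Expression 1 = 1 but Expression 2 = 0.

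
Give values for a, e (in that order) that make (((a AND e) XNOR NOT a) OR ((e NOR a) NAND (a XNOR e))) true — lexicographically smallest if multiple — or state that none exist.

a=0, e=1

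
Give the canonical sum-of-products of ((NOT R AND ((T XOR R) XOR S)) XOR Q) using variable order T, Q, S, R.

Σm(2, 4, 5, 7, 8, 13, 14, 15) = (NOT T AND NOT Q AND S AND NOT R) OR (NOT T AND Q AND NOT S AND NOT R) OR (NOT T AND Q AND NOT S AND R) OR (NOT T AND Q AND S AND R) OR (T AND NOT Q AND NOT S AND NOT R) OR (T AND Q AND NOT S AND R) OR (T AND Q AND S AND NOT R) OR (T AND Q AND S AND R)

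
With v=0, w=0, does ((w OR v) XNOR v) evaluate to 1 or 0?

Substituting: ((0 OR 0) XNOR 0)
= 1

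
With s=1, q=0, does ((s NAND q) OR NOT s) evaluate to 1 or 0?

Substituting: ((1 NAND 0) OR NOT 1)
= 1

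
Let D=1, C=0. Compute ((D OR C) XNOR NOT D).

Substituting: ((1 OR 0) XNOR NOT 1)
= 0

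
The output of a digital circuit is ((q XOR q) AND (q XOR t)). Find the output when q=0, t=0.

Substituting: ((0 XOR 0) AND (0 XOR 0))
= 0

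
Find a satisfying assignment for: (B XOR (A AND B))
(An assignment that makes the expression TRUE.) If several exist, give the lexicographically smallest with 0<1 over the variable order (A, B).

A=0, B=1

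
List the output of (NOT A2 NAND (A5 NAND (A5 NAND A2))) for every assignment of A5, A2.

A5 | A2 | Output
----------------
0 | 0 | 0
0 | 1 | 1
1 | 0 | 1
1 | 1 | 1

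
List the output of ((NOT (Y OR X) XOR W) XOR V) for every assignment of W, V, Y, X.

W | V | Y | X | Output
----------------------
0 | 0 | 0 | 0 | 1
0 | 0 | 0 | 1 | 0
0 | 0 | 1 | 0 | 0
0 | 0 | 1 | 1 | 0
0 | 1 | 0 | 0 | 0
0 | 1 | 0 | 1 | 1
0 | 1 | 1 | 0 | 1
0 | 1 | 1 | 1 | 1
1 | 0 | 0 | 0 | 0
1 | 0 | 0 | 1 | 1
1 | 0 | 1 | 0 | 1
1 | 0 | 1 | 1 | 1
1 | 1 | 0 | 0 | 1
1 | 1 | 0 | 1 | 0
1 | 1 | 1 | 0 | 0
1 | 1 | 1 | 1 | 0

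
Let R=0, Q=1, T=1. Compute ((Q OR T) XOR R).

Substituting: ((1 OR 1) XOR 0)
= 1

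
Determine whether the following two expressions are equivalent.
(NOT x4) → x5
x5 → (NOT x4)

No, Converse is not equivalent to original (counterexample: x5=0, x4=0)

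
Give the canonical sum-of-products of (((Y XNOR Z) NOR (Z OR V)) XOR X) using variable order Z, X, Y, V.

Σm(2, 4, 5, 7, 12, 13, 14, 15) = (NOT Z AND NOT X AND Y AND NOT V) OR (NOT Z AND X AND NOT Y AND NOT V) OR (NOT Z AND X AND NOT Y AND V) OR (NOT Z AND X AND Y AND V) OR (Z AND X AND NOT Y AND NOT V) OR (Z AND X AND NOT Y AND V) OR (Z AND X AND Y AND NOT V) OR (Z AND X AND Y AND V)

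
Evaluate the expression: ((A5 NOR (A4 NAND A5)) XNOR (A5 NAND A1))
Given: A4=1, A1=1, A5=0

Substituting: ((0 NOR (1 NAND 0)) XNOR (0 NAND 1))
= 0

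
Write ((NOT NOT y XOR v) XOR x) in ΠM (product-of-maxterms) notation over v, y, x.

ΠM(0, 3, 5, 6) = (v OR y OR x) AND (v OR NOT y OR NOT x) AND (NOT v OR y OR NOT x) AND (NOT v OR NOT y OR x)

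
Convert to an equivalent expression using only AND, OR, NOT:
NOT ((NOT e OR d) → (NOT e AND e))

(NOT e OR d) AND NOT (NOT e AND e)
(Negated implication: NOT(A → B) = A AND NOT B)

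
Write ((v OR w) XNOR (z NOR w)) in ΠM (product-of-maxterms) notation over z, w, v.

ΠM(0, 2, 3, 5, 6, 7) = (z OR w OR v) AND (z OR NOT w OR v) AND (z OR NOT w OR NOT v) AND (NOT z OR w OR NOT v) AND (NOT z OR NOT w OR v) AND (NOT z OR NOT w OR NOT v)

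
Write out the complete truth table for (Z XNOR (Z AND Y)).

Y | Z | Output
--------------
0 | 0 | 1
0 | 1 | 0
1 | 0 | 1
1 | 1 | 1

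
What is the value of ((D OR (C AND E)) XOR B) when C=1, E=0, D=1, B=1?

Substituting: ((1 OR (1 AND 0)) XOR 1)
= 0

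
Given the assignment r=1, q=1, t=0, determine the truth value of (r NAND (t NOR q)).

Substituting: (1 NAND (0 NOR 1))
= 1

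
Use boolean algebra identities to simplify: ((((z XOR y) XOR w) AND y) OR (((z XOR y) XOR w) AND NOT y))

By distribution ((E AND v) OR (E AND NOT v) = E):
= ((z XOR y) XOR w)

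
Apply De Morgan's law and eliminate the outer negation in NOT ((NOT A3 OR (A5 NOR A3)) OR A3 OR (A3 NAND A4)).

NOT (NOT A3 OR (A5 NOR A3)) AND NOT A3 AND NOT (A3 NAND A4)
De Morgan's: NOT(OR of terms) = AND of negations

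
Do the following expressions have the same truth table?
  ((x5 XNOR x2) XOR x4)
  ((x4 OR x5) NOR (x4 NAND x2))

No. Counterexample: with x5=0, x2=0, x4=0, Expression 1 = 1 but Expression 2 = 0.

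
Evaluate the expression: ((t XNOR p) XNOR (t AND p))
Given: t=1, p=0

Substituting: ((1 XNOR 0) XNOR (1 AND 0))
= 1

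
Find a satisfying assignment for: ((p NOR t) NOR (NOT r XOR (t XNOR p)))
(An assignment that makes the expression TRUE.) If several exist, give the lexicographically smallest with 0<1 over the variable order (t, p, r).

t=0, p=1, r=1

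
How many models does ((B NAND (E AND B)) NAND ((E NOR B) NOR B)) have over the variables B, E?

Satisfying assignments: (0,0), (1,0), (1,1)
Count: 3 out of 4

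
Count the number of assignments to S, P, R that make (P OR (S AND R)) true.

Satisfying assignments: (0,1,0), (0,1,1), (1,0,1), (1,1,0), (1,1,1)
Count: 5 out of 8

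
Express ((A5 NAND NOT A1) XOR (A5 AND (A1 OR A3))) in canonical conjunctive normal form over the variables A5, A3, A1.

(NOT A5 OR A3 OR A1) AND (NOT A5 OR A3 OR NOT A1) AND (NOT A5 OR NOT A3 OR NOT A1)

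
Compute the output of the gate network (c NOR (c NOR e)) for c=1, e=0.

Substituting: (1 NOR (1 NOR 0))
= 0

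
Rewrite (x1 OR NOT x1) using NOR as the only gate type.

((x1 NOR (x1 NOR x1)) NOR (x1 NOR (x1 NOR x1)))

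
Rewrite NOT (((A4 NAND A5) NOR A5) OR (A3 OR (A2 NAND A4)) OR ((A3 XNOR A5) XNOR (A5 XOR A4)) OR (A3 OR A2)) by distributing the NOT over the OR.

NOT ((A4 NAND A5) NOR A5) AND NOT (A3 OR (A2 NAND A4)) AND NOT ((A3 XNOR A5) XNOR (A5 XOR A4)) AND NOT (A3 OR A2)
De Morgan's: NOT(OR of terms) = AND of negations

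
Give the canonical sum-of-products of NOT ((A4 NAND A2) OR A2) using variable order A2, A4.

Σm() = FALSE (no minterms)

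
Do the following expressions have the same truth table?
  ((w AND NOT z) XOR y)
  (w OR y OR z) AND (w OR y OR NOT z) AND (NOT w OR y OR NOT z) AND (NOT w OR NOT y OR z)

Yes, they are equivalent — the two output columns agree on all 8 assignments:
w | y | z | Expression 1 | Expression 2
---------------------------------------
0 | 0 | 0 | 0 | 0
0 | 0 | 1 | 0 | 0
0 | 1 | 0 | 1 | 1
0 | 1 | 1 | 1 | 1
1 | 0 | 0 | 1 | 1
1 | 0 | 1 | 0 | 0
1 | 1 | 0 | 0 | 0
1 | 1 | 1 | 1 | 1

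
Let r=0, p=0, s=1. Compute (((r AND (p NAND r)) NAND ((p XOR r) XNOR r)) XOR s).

Substituting: (((0 AND (0 NAND 0)) NAND ((0 XOR 0) XNOR 0)) XOR 1)
= 0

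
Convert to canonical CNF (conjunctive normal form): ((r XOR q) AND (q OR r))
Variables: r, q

(r OR q) AND (NOT r OR NOT q)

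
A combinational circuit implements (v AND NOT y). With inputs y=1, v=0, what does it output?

Substituting: (0 AND NOT 1)
= 0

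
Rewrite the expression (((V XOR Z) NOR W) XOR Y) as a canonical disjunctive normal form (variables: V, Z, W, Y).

(NOT V AND NOT Z AND NOT W AND NOT Y) OR (NOT V AND NOT Z AND W AND Y) OR (NOT V AND Z AND NOT W AND Y) OR (NOT V AND Z AND W AND Y) OR (V AND NOT Z AND NOT W AND Y) OR (V AND NOT Z AND W AND Y) OR (V AND Z AND NOT W AND NOT Y) OR (V AND Z AND W AND Y)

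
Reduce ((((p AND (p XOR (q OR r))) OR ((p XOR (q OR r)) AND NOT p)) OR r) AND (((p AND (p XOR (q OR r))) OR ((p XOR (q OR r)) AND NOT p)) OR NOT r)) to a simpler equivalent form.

By distribution ((E OR v) AND (E OR NOT v) = E) then distribution ((E AND v) OR (E AND NOT v) = E):
= (p XOR (q OR r))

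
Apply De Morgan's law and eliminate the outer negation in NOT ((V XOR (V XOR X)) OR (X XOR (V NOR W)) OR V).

NOT (V XOR (V XOR X)) AND NOT (X XOR (V NOR W)) AND NOT V
De Morgan's: NOT(OR of terms) = AND of negations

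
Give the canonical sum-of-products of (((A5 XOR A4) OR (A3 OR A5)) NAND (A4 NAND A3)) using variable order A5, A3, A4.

Σm(0, 3, 7) = (NOT A5 AND NOT A3 AND NOT A4) OR (NOT A5 AND A3 AND A4) OR (A5 AND A3 AND A4)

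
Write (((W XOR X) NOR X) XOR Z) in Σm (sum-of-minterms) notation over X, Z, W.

Σm(0, 3, 6, 7) = (NOT X AND NOT Z AND NOT W) OR (NOT X AND Z AND W) OR (X AND Z AND NOT W) OR (X AND Z AND W)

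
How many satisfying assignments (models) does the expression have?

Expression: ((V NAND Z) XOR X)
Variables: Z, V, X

Satisfying assignments: (0,0,0), (0,1,0), (1,0,0), (1,1,1)
Count: 4 out of 8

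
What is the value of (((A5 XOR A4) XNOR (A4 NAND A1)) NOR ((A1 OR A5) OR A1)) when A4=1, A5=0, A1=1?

Substituting: (((0 XOR 1) XNOR (1 NAND 1)) NOR ((1 OR 0) OR 1))
= 0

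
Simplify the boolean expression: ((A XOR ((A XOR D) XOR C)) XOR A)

By XOR self-cancellation ((E XOR v) XOR v = E):
= ((A XOR D) XOR C)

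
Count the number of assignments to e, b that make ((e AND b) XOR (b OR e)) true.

Satisfying assignments: (0,1), (1,0)
Count: 2 out of 4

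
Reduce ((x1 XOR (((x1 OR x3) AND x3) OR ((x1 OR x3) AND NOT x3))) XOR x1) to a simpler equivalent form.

By XOR self-cancellation ((E XOR v) XOR v = E) then distribution ((E AND v) OR (E AND NOT v) = E):
= (x1 OR x3)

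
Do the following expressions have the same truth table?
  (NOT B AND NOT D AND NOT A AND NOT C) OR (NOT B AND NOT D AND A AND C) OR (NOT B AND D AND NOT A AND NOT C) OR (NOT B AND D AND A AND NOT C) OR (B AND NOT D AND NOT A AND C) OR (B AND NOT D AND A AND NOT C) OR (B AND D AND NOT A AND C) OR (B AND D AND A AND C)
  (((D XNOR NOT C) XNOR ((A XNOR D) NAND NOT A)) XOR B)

Yes, they are equivalent — the two output columns agree on all 16 assignments:
B | D | A | C | Expression 1 | Expression 2
-------------------------------------------
0 | 0 | 0 | 0 | 1 | 1
0 | 0 | 0 | 1 | 0 | 0
0 | 0 | 1 | 0 | 0 | 0
0 | 0 | 1 | 1 | 1 | 1
0 | 1 | 0 | 0 | 1 | 1
0 | 1 | 0 | 1 | 0 | 0
0 | 1 | 1 | 0 | 1 | 1
0 | 1 | 1 | 1 | 0 | 0
1 | 0 | 0 | 0 | 0 | 0
1 | 0 | 0 | 1 | 1 | 1
1 | 0 | 1 | 0 | 1 | 1
1 | 0 | 1 | 1 | 0 | 0
1 | 1 | 0 | 0 | 0 | 0
1 | 1 | 0 | 1 | 1 | 1
1 | 1 | 1 | 0 | 0 | 0
1 | 1 | 1 | 1 | 1 | 1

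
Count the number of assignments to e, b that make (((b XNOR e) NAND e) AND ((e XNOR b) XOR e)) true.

Satisfying assignments: (0,0), (1,0)
Count: 2 out of 4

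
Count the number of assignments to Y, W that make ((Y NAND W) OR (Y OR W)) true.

Satisfying assignments: (0,0), (0,1), (1,0), (1,1)
Count: 4 out of 4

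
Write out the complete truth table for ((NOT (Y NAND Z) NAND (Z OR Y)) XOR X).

X | Z | Y | Output
------------------
0 | 0 | 0 | 1
0 | 0 | 1 | 1
0 | 1 | 0 | 1
0 | 1 | 1 | 0
1 | 0 | 0 | 0
1 | 0 | 1 | 0
1 | 1 | 0 | 0
1 | 1 | 1 | 1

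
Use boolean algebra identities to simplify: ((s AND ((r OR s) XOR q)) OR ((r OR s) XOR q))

By absorption (E OR (E AND v) = E):
= ((r OR s) XOR q)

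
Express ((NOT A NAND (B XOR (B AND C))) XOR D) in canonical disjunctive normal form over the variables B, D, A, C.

(NOT B AND NOT D AND NOT A AND NOT C) OR (NOT B AND NOT D AND NOT A AND C) OR (NOT B AND NOT D AND A AND NOT C) OR (NOT B AND NOT D AND A AND C) OR (B AND NOT D AND NOT A AND C) OR (B AND NOT D AND A AND NOT C) OR (B AND NOT D AND A AND C) OR (B AND D AND NOT A AND NOT C)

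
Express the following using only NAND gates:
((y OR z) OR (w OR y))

((((y NAND y) NAND (z NAND z)) NAND ((y NAND y) NAND (z NAND z))) NAND (((w NAND w) NAND (y NAND y)) NAND ((w NAND w) NAND (y NAND y))))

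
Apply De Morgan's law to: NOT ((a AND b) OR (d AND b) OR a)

NOT (a AND b) AND NOT (d AND b) AND NOT a
De Morgan's: NOT(OR of terms) = AND of negations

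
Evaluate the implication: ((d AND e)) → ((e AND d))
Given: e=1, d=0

Antecedent ((d AND e)) = 0; consequent ((e AND d)) = 0.
0 → 0 = 1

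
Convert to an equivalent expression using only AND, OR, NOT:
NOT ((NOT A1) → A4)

(NOT A1) AND NOT A4
(Negated implication: NOT(A → B) = A AND NOT B)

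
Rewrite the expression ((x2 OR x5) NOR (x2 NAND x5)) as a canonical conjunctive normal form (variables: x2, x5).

(x2 OR x5) AND (x2 OR NOT x5) AND (NOT x2 OR x5) AND (NOT x2 OR NOT x5)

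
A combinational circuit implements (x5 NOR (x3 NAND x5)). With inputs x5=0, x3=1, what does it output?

Substituting: (0 NOR (1 NAND 0))
= 0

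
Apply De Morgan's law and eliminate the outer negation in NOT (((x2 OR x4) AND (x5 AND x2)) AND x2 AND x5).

NOT ((x2 OR x4) AND (x5 AND x2)) OR NOT x2 OR NOT x5
De Morgan's: NOT(AND of terms) = OR of negations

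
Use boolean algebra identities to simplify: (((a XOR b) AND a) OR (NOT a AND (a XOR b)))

By distribution ((E AND v) OR (E AND NOT v) = E):
= (a XOR b)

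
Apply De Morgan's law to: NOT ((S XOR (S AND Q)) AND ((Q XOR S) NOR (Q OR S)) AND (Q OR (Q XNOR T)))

NOT (S XOR (S AND Q)) OR NOT ((Q XOR S) NOR (Q OR S)) OR NOT (Q OR (Q XNOR T))
De Morgan's: NOT(AND of terms) = OR of negations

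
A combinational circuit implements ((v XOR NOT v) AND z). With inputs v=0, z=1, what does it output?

Substituting: ((0 XOR NOT 0) AND 1)
= 1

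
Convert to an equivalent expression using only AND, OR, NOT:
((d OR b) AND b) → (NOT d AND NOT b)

NOT ((d OR b) AND b) OR (NOT d AND NOT b)
(Implication elimination: A → B = NOT A OR B)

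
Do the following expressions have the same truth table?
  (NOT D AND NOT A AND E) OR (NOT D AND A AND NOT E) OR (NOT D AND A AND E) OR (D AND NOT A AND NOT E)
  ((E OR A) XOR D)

Yes, they are equivalent — the two output columns agree on all 8 assignments:
D | A | E | Expression 1 | Expression 2
---------------------------------------
0 | 0 | 0 | 0 | 0
0 | 0 | 1 | 1 | 1
0 | 1 | 0 | 1 | 1
0 | 1 | 1 | 1 | 1
1 | 0 | 0 | 1 | 1
1 | 0 | 1 | 0 | 0
1 | 1 | 0 | 0 | 0
1 | 1 | 1 | 0 | 0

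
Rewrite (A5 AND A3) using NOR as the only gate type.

((A5 NOR A5) NOR (A3 NOR A3))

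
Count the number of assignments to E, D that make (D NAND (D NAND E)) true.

Satisfying assignments: (0,0), (1,0), (1,1)
Count: 3 out of 4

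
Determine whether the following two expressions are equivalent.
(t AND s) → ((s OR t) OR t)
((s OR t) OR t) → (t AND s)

No, Converse is not equivalent to original (counterexample: s=0, t=1)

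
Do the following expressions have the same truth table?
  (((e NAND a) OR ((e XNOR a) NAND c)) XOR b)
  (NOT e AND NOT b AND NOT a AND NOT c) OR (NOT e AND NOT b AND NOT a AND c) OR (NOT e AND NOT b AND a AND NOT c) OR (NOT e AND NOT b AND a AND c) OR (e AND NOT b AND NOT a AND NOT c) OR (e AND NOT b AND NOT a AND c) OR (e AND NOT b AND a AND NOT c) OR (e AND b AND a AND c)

Yes, they are equivalent — the two output columns agree on all 16 assignments:
e | b | a | c | Expression 1 | Expression 2
-------------------------------------------
0 | 0 | 0 | 0 | 1 | 1
0 | 0 | 0 | 1 | 1 | 1
0 | 0 | 1 | 0 | 1 | 1
0 | 0 | 1 | 1 | 1 | 1
0 | 1 | 0 | 0 | 0 | 0
0 | 1 | 0 | 1 | 0 | 0
0 | 1 | 1 | 0 | 0 | 0
0 | 1 | 1 | 1 | 0 | 0
1 | 0 | 0 | 0 | 1 | 1
1 | 0 | 0 | 1 | 1 | 1
1 | 0 | 1 | 0 | 1 | 1
1 | 0 | 1 | 1 | 0 | 0
1 | 1 | 0 | 0 | 0 | 0
1 | 1 | 0 | 1 | 0 | 0
1 | 1 | 1 | 0 | 0 | 0
1 | 1 | 1 | 1 | 1 | 1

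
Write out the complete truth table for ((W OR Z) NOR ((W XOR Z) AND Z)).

Z | W | Output
--------------
0 | 0 | 1
0 | 1 | 0
1 | 0 | 0
1 | 1 | 0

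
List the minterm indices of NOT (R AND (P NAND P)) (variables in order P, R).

Σm(0, 2, 3) = (NOT P AND NOT R) OR (P AND NOT R) OR (P AND R)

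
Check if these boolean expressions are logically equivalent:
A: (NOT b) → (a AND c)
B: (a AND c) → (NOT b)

No, Converse is not equivalent to original (counterexample: a=0, b=0, c=0)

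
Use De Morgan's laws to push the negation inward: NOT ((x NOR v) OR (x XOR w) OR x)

NOT (x NOR v) AND NOT (x XOR w) AND NOT x
De Morgan's: NOT(OR of terms) = AND of negations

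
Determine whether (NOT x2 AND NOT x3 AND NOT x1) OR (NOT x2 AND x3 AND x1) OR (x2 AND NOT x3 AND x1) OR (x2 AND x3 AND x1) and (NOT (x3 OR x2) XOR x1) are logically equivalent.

Yes, they are equivalent — the two output columns agree on all 8 assignments:
x2 | x3 | x1 | Expression 1 | Expression 2
------------------------------------------
0 | 0 | 0 | 1 | 1
0 | 0 | 1 | 0 | 0
0 | 1 | 0 | 0 | 0
0 | 1 | 1 | 1 | 1
1 | 0 | 0 | 0 | 0
1 | 0 | 1 | 1 | 1
1 | 1 | 0 | 0 | 0
1 | 1 | 1 | 1 | 1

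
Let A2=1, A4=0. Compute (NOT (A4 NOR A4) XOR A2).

Substituting: (NOT (0 NOR 0) XOR 1)
= 1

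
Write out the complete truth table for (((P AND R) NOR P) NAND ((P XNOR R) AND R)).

R | P | Output
--------------
0 | 0 | 1
0 | 1 | 1
1 | 0 | 1
1 | 1 | 1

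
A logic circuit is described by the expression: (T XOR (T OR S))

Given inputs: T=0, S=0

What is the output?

Substituting: (0 XOR (0 OR 0))
= 0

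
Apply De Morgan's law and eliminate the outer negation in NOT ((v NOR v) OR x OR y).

NOT (v NOR v) AND NOT x AND NOT y
De Morgan's: NOT(OR of terms) = AND of negations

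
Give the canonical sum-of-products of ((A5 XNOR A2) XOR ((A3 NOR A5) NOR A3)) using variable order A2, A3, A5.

Σm(0, 1, 2, 7) = (NOT A2 AND NOT A3 AND NOT A5) OR (NOT A2 AND NOT A3 AND A5) OR (NOT A2 AND A3 AND NOT A5) OR (A2 AND A3 AND A5)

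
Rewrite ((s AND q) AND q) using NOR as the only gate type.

((((s NOR s) NOR (q NOR q)) NOR ((s NOR s) NOR (q NOR q))) NOR (q NOR q))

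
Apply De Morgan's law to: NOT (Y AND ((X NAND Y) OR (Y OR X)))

NOT Y OR NOT ((X NAND Y) OR (Y OR X))
De Morgan's: NOT(AND of terms) = OR of negations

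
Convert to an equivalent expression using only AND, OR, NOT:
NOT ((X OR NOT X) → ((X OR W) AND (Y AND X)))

(X OR NOT X) AND NOT ((X OR W) AND (Y AND X))
(Negated implication: NOT(A → B) = A AND NOT B)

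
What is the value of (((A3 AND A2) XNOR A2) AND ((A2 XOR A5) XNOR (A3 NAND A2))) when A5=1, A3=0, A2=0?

Substituting: (((0 AND 0) XNOR 0) AND ((0 XOR 1) XNOR (0 NAND 0)))
= 1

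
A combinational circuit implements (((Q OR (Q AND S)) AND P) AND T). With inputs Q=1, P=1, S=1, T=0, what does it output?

Substituting: (((1 OR (1 AND 1)) AND 1) AND 0)
= 0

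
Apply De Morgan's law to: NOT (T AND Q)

NOT T OR NOT Q
De Morgan's: NOT(AND of terms) = OR of negations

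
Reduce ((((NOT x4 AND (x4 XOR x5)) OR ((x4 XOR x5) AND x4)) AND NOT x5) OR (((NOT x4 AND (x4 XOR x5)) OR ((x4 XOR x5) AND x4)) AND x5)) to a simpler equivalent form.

By distribution ((E AND v) OR (E AND NOT v) = E) then distribution ((E AND v) OR (E AND NOT v) = E):
= (x4 XOR x5)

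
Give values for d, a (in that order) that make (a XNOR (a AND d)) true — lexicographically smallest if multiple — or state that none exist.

d=0, a=0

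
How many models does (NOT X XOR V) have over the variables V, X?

Satisfying assignments: (0,0), (1,1)
Count: 2 out of 4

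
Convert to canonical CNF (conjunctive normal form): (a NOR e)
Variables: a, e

(a OR NOT e) AND (NOT a OR e) AND (NOT a OR NOT e)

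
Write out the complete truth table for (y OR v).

y | v | Output
--------------
0 | 0 | 0
0 | 1 | 1
1 | 0 | 1
1 | 1 | 1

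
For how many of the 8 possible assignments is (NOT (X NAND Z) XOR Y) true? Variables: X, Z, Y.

Satisfying assignments: (0,0,1), (0,1,1), (1,0,1), (1,1,0)
Count: 4 out of 8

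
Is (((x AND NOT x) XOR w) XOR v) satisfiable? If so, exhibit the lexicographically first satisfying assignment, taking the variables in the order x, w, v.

x=0, w=0, v=1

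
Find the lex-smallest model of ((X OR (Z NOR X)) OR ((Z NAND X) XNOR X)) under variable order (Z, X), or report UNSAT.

Z=0, X=0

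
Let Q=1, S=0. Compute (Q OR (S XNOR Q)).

Substituting: (1 OR (0 XNOR 1))
= 1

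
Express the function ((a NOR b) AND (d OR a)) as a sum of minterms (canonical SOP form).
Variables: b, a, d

Σm(1) = (NOT b AND NOT a AND d)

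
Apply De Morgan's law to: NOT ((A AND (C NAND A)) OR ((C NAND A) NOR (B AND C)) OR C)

NOT (A AND (C NAND A)) AND NOT ((C NAND A) NOR (B AND C)) AND NOT C
De Morgan's: NOT(OR of terms) = AND of negations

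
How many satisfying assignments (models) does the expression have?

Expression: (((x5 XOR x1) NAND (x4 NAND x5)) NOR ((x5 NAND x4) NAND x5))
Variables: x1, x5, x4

Satisfying assignments: (0,1,0)
Count: 1 out of 8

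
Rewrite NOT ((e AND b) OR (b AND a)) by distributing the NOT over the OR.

NOT (e AND b) AND NOT (b AND a)
De Morgan's: NOT(OR of terms) = AND of negations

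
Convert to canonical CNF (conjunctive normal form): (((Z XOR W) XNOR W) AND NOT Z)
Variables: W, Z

(W OR NOT Z) AND (NOT W OR NOT Z)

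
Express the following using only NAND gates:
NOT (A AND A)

(((A NAND A) NAND (A NAND A)) NAND ((A NAND A) NAND (A NAND A)))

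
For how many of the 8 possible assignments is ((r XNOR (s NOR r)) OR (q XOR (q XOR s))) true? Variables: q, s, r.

Satisfying assignments: (0,1,0), (0,1,1), (1,1,0), (1,1,1)
Count: 4 out of 8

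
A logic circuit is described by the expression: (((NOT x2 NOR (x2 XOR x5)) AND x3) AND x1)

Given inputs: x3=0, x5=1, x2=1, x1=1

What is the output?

Substituting: (((NOT 1 NOR (1 XOR 1)) AND 0) AND 1)
= 0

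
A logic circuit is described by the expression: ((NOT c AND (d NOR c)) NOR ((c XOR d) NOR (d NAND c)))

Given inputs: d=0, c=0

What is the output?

Substituting: ((NOT 0 AND (0 NOR 0)) NOR ((0 XOR 0) NOR (0 NAND 0)))
= 0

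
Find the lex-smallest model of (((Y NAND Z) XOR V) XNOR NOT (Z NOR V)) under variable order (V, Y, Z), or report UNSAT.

V=0, Y=0, Z=1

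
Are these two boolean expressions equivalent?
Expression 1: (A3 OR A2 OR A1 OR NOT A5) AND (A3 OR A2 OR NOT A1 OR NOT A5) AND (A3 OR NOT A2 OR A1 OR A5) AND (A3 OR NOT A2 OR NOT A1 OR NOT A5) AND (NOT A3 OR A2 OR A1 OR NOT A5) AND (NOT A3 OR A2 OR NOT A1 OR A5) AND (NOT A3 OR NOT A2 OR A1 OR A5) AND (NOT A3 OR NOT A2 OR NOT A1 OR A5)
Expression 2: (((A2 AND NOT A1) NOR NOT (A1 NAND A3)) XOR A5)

Yes, they are equivalent — the two output columns agree on all 16 assignments:
A3 | A2 | A1 | A5 | Expression 1 | Expression 2
-----------------------------------------------
0 | 0 | 0 | 0 | 1 | 1
0 | 0 | 0 | 1 | 0 | 0
0 | 0 | 1 | 0 | 1 | 1
0 | 0 | 1 | 1 | 0 | 0
0 | 1 | 0 | 0 | 0 | 0
0 | 1 | 0 | 1 | 1 | 1
0 | 1 | 1 | 0 | 1 | 1
0 | 1 | 1 | 1 | 0 | 0
1 | 0 | 0 | 0 | 1 | 1
1 | 0 | 0 | 1 | 0 | 0
1 | 0 | 1 | 0 | 0 | 0
1 | 0 | 1 | 1 | 1 | 1
1 | 1 | 0 | 0 | 0 | 0
1 | 1 | 0 | 1 | 1 | 1
1 | 1 | 1 | 0 | 0 | 0
1 | 1 | 1 | 1 | 1 | 1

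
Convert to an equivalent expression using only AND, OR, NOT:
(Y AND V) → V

NOT (Y AND V) OR V
(Implication elimination: A → B = NOT A OR B)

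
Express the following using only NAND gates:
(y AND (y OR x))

((y NAND ((y NAND y) NAND (x NAND x))) NAND (y NAND ((y NAND y) NAND (x NAND x))))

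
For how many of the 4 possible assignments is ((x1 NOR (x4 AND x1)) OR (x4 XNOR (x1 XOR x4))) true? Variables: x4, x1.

Satisfying assignments: (0,0), (1,0)
Count: 2 out of 4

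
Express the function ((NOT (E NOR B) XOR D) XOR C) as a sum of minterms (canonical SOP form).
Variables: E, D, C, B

Σm(1, 2, 4, 7, 8, 9, 14, 15) = (NOT E AND NOT D AND NOT C AND B) OR (NOT E AND NOT D AND C AND NOT B) OR (NOT E AND D AND NOT C AND NOT B) OR (NOT E AND D AND C AND B) OR (E AND NOT D AND NOT C AND NOT B) OR (E AND NOT D AND NOT C AND B) OR (E AND D AND C AND NOT B) OR (E AND D AND C AND B)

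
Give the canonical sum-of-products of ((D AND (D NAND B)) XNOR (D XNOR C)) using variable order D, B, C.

Σm(1, 3, 5, 6) = (NOT D AND NOT B AND C) OR (NOT D AND B AND C) OR (D AND NOT B AND C) OR (D AND B AND NOT C)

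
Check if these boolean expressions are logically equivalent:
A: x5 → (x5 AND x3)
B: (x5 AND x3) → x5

No, Converse is not equivalent to original (counterexample: x5=1, x3=0)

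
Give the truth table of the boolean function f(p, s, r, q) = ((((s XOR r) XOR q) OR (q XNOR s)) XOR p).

p | s | r | q | Output
----------------------
0 | 0 | 0 | 0 | 1
0 | 0 | 0 | 1 | 1
0 | 0 | 1 | 0 | 1
0 | 0 | 1 | 1 | 0
0 | 1 | 0 | 0 | 1
0 | 1 | 0 | 1 | 1
0 | 1 | 1 | 0 | 0
0 | 1 | 1 | 1 | 1
1 | 0 | 0 | 0 | 0
1 | 0 | 0 | 1 | 0
1 | 0 | 1 | 0 | 0
1 | 0 | 1 | 1 | 1
1 | 1 | 0 | 0 | 0
1 | 1 | 0 | 1 | 0
1 | 1 | 1 | 0 | 1
1 | 1 | 1 | 1 | 0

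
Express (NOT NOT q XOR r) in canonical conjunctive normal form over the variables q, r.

(q OR r) AND (NOT q OR NOT r)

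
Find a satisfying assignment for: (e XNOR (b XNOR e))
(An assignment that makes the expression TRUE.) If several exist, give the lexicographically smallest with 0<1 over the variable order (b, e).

b=1, e=0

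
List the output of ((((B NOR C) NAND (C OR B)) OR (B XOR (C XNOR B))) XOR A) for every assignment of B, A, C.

B | A | C | Output
------------------
0 | 0 | 0 | 1
0 | 0 | 1 | 1
0 | 1 | 0 | 0
0 | 1 | 1 | 0
1 | 0 | 0 | 1
1 | 0 | 1 | 1
1 | 1 | 0 | 0
1 | 1 | 1 | 0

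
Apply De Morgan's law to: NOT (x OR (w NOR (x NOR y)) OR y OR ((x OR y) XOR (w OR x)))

NOT x AND NOT (w NOR (x NOR y)) AND NOT y AND NOT ((x OR y) XOR (w OR x))
De Morgan's: NOT(OR of terms) = AND of negations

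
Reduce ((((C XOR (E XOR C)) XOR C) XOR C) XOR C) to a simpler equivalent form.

By XOR self-cancellation ((E XOR v) XOR v = E) then XOR self-cancellation ((E XOR v) XOR v = E):
= (E XOR C)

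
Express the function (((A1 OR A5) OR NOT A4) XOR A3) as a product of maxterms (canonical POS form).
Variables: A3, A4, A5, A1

ΠM(4, 8, 9, 10, 11, 13, 14, 15) = (A3 OR NOT A4 OR A5 OR A1) AND (NOT A3 OR A4 OR A5 OR A1) AND (NOT A3 OR A4 OR A5 OR NOT A1) AND (NOT A3 OR A4 OR NOT A5 OR A1) AND (NOT A3 OR A4 OR NOT A5 OR NOT A1) AND (NOT A3 OR NOT A4 OR A5 OR NOT A1) AND (NOT A3 OR NOT A4 OR NOT A5 OR A1) AND (NOT A3 OR NOT A4 OR NOT A5 OR NOT A1)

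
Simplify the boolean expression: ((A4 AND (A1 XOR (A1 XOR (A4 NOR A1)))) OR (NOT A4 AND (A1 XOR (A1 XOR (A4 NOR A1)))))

By distribution ((E AND v) OR (E AND NOT v) = E) then XOR self-cancellation ((E XOR v) XOR v = E):
= (A4 NOR A1)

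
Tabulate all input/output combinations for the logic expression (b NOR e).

e | b | Output
--------------
0 | 0 | 1
0 | 1 | 0
1 | 0 | 0
1 | 1 | 0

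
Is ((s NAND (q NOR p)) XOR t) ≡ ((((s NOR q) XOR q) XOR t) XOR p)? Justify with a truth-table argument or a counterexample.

No. Counterexample: with s=0, t=0, p=1, q=0, Expression 1 = 1 but Expression 2 = 0.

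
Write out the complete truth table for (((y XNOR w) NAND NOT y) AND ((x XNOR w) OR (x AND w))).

y | x | w | Output
------------------
0 | 0 | 0 | 0
0 | 0 | 1 | 0
0 | 1 | 0 | 0
0 | 1 | 1 | 1
1 | 0 | 0 | 1
1 | 0 | 1 | 0
1 | 1 | 0 | 0
1 | 1 | 1 | 1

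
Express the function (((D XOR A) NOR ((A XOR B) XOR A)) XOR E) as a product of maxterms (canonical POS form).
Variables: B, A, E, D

ΠM(1, 2, 4, 7, 8, 9, 12, 13) = (B OR A OR E OR NOT D) AND (B OR A OR NOT E OR D) AND (B OR NOT A OR E OR D) AND (B OR NOT A OR NOT E OR NOT D) AND (NOT B OR A OR E OR D) AND (NOT B OR A OR E OR NOT D) AND (NOT B OR NOT A OR E OR D) AND (NOT B OR NOT A OR E OR NOT D)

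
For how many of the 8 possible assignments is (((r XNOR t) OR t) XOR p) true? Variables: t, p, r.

Satisfying assignments: (0,0,0), (0,1,1), (1,0,0), (1,0,1)
Count: 4 out of 8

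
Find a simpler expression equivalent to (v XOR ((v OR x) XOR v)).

By XOR self-cancellation ((E XOR v) XOR v = E):
= (v OR x)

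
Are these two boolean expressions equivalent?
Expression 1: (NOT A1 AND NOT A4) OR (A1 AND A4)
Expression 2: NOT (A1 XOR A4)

Yes, they are equivalent — the two output columns agree on all 4 assignments:
A1 | A4 | Expression 1 | Expression 2
-------------------------------------
0 | 0 | 1 | 1
0 | 1 | 0 | 0
1 | 0 | 0 | 0
1 | 1 | 1 | 1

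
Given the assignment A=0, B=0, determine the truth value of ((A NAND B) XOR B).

Substituting: ((0 NAND 0) XOR 0)
= 1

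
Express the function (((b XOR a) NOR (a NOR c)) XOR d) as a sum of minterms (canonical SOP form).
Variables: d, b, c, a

Σm(2, 5, 7, 8, 9, 11, 12, 14) = (NOT d AND NOT b AND c AND NOT a) OR (NOT d AND b AND NOT c AND a) OR (NOT d AND b AND c AND a) OR (d AND NOT b AND NOT c AND NOT a) OR (d AND NOT b AND NOT c AND a) OR (d AND NOT b AND c AND a) OR (d AND b AND NOT c AND NOT a) OR (d AND b AND c AND NOT a)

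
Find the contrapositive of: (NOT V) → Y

Contrapositive: NOT Y → V
Note: A statement and its contrapositive are logically equivalent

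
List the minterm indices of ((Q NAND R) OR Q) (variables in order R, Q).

Σm(0, 1, 2, 3) = (NOT R AND NOT Q) OR (NOT R AND Q) OR (R AND NOT Q) OR (R AND Q)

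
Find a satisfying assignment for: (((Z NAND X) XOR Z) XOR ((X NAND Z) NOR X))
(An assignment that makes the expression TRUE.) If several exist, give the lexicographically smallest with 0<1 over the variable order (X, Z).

X=0, Z=0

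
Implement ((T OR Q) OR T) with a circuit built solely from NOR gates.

((((T NOR Q) NOR (T NOR Q)) NOR T) NOR (((T NOR Q) NOR (T NOR Q)) NOR T))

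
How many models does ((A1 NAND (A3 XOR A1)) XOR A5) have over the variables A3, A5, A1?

Satisfying assignments: (0,0,0), (0,1,1), (1,0,0), (1,0,1)
Count: 4 out of 8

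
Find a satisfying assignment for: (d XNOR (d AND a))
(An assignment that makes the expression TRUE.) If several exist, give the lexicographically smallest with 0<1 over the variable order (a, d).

a=0, d=0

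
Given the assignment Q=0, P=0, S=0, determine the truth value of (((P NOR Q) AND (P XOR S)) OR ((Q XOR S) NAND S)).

Substituting: (((0 NOR 0) AND (0 XOR 0)) OR ((0 XOR 0) NAND 0))
= 1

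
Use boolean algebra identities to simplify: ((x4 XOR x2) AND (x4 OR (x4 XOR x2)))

By absorption (E AND (E OR v) = E):
= (x4 XOR x2)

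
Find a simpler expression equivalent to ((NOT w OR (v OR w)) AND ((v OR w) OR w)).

By distribution ((E OR v) AND (E OR NOT v) = E):
= (v OR w)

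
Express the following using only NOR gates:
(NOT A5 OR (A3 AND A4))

(((A5 NOR A5) NOR ((A3 NOR A3) NOR (A4 NOR A4))) NOR ((A5 NOR A5) NOR ((A3 NOR A3) NOR (A4 NOR A4))))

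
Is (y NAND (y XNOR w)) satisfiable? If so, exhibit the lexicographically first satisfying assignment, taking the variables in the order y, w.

y=0, w=0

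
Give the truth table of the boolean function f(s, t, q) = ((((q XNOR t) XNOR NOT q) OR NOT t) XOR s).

s | t | q | Output
------------------
0 | 0 | 0 | 1
0 | 0 | 1 | 1
0 | 1 | 0 | 0
0 | 1 | 1 | 0
1 | 0 | 0 | 0
1 | 0 | 1 | 0
1 | 1 | 0 | 1
1 | 1 | 1 | 1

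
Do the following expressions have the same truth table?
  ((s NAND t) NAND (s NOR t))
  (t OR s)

Yes, they are equivalent — the two output columns agree on all 4 assignments:
t | s | Expression 1 | Expression 2
-----------------------------------
0 | 0 | 0 | 0
0 | 1 | 1 | 1
1 | 0 | 1 | 1
1 | 1 | 1 | 1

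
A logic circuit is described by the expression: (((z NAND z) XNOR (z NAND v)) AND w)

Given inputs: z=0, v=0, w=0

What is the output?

Substituting: (((0 NAND 0) XNOR (0 NAND 0)) AND 0)
= 0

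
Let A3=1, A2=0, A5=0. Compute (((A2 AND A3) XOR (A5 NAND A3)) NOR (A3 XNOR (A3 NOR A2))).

Substituting: (((0 AND 1) XOR (0 NAND 1)) NOR (1 XNOR (1 NOR 0)))
= 0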